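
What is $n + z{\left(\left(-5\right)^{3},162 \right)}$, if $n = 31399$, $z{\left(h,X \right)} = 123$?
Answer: $31522$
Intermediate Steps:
$n + z{\left(\left(-5\right)^{3},162 \right)} = 31399 + 123 = 31522$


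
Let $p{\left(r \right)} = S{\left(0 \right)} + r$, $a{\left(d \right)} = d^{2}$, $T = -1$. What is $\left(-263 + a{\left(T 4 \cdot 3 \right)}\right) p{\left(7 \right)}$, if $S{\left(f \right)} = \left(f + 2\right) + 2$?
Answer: $-1309$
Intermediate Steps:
$S{\left(f \right)} = 4 + f$ ($S{\left(f \right)} = \left(2 + f\right) + 2 = 4 + f$)
$p{\left(r \right)} = 4 + r$ ($p{\left(r \right)} = \left(4 + 0\right) + r = 4 + r$)
$\left(-263 + a{\left(T 4 \cdot 3 \right)}\right) p{\left(7 \right)} = \left(-263 + \left(\left(-1\right) 4 \cdot 3\right)^{2}\right) \left(4 + 7\right) = \left(-263 + \left(\left(-4\right) 3\right)^{2}\right) 11 = \left(-263 + \left(-12\right)^{2}\right) 11 = \left(-263 + 144\right) 11 = \left(-119\right) 11 = -1309$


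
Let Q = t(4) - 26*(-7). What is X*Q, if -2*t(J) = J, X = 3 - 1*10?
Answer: -1260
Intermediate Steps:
X = -7 (X = 3 - 10 = -7)
t(J) = -J/2
Q = 180 (Q = -1/2*4 - 26*(-7) = -2 + 182 = 180)
X*Q = -7*180 = -1260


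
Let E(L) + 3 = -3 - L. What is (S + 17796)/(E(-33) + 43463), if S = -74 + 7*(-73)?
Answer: 17211/43490 ≈ 0.39575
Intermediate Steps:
E(L) = -6 - L (E(L) = -3 + (-3 - L) = -6 - L)
S = -585 (S = -74 - 511 = -585)
(S + 17796)/(E(-33) + 43463) = (-585 + 17796)/((-6 - 1*(-33)) + 43463) = 17211/((-6 + 33) + 43463) = 17211/(27 + 43463) = 17211/43490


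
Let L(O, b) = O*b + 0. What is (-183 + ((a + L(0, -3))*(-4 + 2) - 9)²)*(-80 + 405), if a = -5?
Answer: -59150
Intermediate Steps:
L(O, b) = O*b
(-183 + ((a + L(0, -3))*(-4 + 2) - 9)²)*(-80 + 405) = (-183 + ((-5 + 0*(-3))*(-4 + 2) - 9)²)*(-80 + 405) = (-183 + ((-5 + 0)*(-2) - 9)²)*325 = (-183 + (-5*(-2) - 9)²)*325 = (-183 + (10 - 9)²)*325 = (-183 + 1²)*325 = (-183 + 1)*325 = -182*325 = -59150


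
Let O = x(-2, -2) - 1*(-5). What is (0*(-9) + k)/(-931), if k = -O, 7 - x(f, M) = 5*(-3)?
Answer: 27/931 ≈ 0.029001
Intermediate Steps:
x(f, M) = 22 (x(f, M) = 7 - 5*(-3) = 7 - 1*(-15) = 7 + 15 = 22)
O = 27 (O = 22 - 1*(-5) = 22 + 5 = 27)
k = -27 (k = -1*27 = -27)
(0*(-9) + k)/(-931) = (0*(-9) - 27)/(-931) = (0 - 27)*(-1/931) = -27*(-1/931) = 27/931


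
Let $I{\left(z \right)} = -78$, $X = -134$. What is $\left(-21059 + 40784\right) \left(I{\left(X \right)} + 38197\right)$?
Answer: $751897275$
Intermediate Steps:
$\left(-21059 + 40784\right) \left(I{\left(X \right)} + 38197\right) = \left(-21059 + 40784\right) \left(-78 + 38197\right) = 19725 \cdot 38119 = 751897275$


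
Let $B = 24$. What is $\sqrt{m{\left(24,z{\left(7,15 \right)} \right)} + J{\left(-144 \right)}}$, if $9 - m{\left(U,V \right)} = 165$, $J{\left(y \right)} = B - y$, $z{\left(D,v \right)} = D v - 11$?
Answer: $2 \sqrt{3} \approx 3.4641$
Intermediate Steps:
$z{\left(D,v \right)} = -11 + D v$
$J{\left(y \right)} = 24 - y$
$m{\left(U,V \right)} = -156$ ($m{\left(U,V \right)} = 9 - 165 = -156$)
$\sqrt{m{\left(24,z{\left(7,15 \right)} \right)} + J{\left(-144 \right)}} = \sqrt{-156 + \left(24 - -144\right)} = \sqrt{-156 + \left(24 + 144\right)} = \sqrt{-156 + 168} = \sqrt{12} = 2 \sqrt{3}$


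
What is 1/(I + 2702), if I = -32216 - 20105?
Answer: -1/49619 ≈ -2.0154e-5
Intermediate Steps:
I = -52321
1/(I + 2702) = 1/(-52321 + 2702) = 1/(-49619) = -1/49619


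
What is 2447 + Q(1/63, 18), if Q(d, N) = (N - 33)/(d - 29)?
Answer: 4469167/1826 ≈ 2447.5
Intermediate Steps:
Q(d, N) = (-33 + N)/(-29 + d)
2447 + Q(1/63, 18) = 2447 + (-33 + 18)/(-29 + 1/63) = 2447 - 15/(-29 + 1/63) = 2447 - 15/(-1826/63) = 2447 - 63/1826*(-15) = 2447 + 945/1826 = 4469167/1826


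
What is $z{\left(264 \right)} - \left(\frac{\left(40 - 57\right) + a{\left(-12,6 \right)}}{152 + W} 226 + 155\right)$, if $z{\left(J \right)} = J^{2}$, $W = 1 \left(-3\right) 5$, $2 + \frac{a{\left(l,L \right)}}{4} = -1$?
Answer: $\frac{9533671}{137} \approx 69589.0$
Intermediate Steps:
$a{\left(l,L \right)} = -12$ ($a{\left(l,L \right)} = -8 + 4 \left(-1\right) = -8 - 4 = -12$)
$W = -15$ ($W = \left(-3\right) 5 = -15$)
$z{\left(264 \right)} - \left(\frac{\left(40 - 57\right) + a{\left(-12,6 \right)}}{152 + W} 226 + 155\right) = 264^{2} - \left(\frac{\left(40 - 57\right) - 12}{152 - 15} \cdot 226 + 155\right) = 69696 - \left(\frac{\left(40 - 57\right) - 12}{137} \cdot 226 + 155\right) = 69696 - \left(\left(-17 - 12\right) \frac{1}{137} \cdot 226 + 155\right) = 69696 - \left(\left(-29\right) \frac{1}{137} \cdot 226 + 155\right) = 69696 - \left(\left(- \frac{29}{137}\right) 226 + 155\right) = 69696 - \left(- \frac{6554}{137} + 155\right) = 69696 - \frac{14681}{137} = \frac{9533671}{137}$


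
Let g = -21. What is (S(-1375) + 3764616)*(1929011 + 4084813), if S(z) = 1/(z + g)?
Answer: 7901268578499360/349 ≈ 2.2640e+13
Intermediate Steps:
S(z) = 1/(-21 + z) (S(z) = 1/(z - 21) = 1/(-21 + z))
(S(-1375) + 3764616)*(1929011 + 4084813) = (1/(-21 - 1375) + 3764616)*(1929011 + 4084813) = (1/(-1396) + 3764616)*6013824 = (-1/1396 + 3764616)*6013824 = (5255403935/1396)*6013824 = 7901268578499360/349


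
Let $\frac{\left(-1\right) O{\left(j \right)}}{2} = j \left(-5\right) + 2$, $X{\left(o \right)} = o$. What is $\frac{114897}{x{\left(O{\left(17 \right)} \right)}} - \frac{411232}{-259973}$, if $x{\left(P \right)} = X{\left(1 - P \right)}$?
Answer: $- \frac{9934088167}{14298515} \approx -694.76$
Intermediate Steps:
$O{\left(j \right)} = -4 + 10 j$ ($O{\left(j \right)} = - 2 \left(j \left(-5\right) + 2\right) = - 2 \left(- 5 j + 2\right) = - 2 \left(2 - 5 j\right) = -4 + 10 j$)
$x{\left(P \right)} = 1 - P$
$\frac{114897}{x{\left(O{\left(17 \right)} \right)}} - \frac{411232}{-259973} = \frac{114897}{1 - \left(-4 + 10 \cdot 17\right)} - \frac{411232}{-259973} = \frac{114897}{1 - \left(-4 + 170\right)} - - \frac{411232}{259973} = \frac{114897}{1 - 166} + \frac{411232}{259973} = \frac{114897}{-165} + \frac{411232}{259973} = 114897 \left(- \frac{1}{165}\right) + \frac{411232}{259973} = - \frac{38299}{55} + \frac{411232}{259973} = - \frac{9934088167}{14298515}$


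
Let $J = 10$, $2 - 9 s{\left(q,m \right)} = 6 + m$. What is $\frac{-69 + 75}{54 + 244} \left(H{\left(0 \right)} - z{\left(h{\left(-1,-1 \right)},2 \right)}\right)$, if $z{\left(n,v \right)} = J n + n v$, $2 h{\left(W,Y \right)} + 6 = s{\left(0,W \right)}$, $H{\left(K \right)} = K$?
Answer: $\frac{114}{149} \approx 0.7651$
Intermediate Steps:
$s{\left(q,m \right)} = - \frac{4}{9} - \frac{m}{9}$ ($s{\left(q,m \right)} = \frac{2}{9} - \frac{6 + m}{9} = \frac{2}{9} - \left(\frac{2}{3} + \frac{m}{9}\right) = - \frac{4}{9} - \frac{m}{9}$)
$h{\left(W,Y \right)} = - \frac{29}{9} - \frac{W}{18}$ ($h{\left(W,Y \right)} = -3 + \frac{- \frac{4}{9} - \frac{W}{9}}{2} = -3 - \left(\frac{2}{9} + \frac{W}{18}\right) = - \frac{29}{9} - \frac{W}{18}$)
$z{\left(n,v \right)} = 10 n + n v$
$\frac{-69 + 75}{54 + 244} \left(H{\left(0 \right)} - z{\left(h{\left(-1,-1 \right)},2 \right)}\right) = \frac{-69 + 75}{54 + 244} \left(0 - \left(- \frac{29}{9} - - \frac{1}{18}\right) \left(10 + 2\right)\right) = \frac{6}{298} \left(0 - \left(- \frac{29}{9} + \frac{1}{18}\right) 12\right) = 6 \cdot \frac{1}{298} \left(0 - \left(- \frac{19}{6}\right) 12\right) = \frac{3 \left(0 - -38\right)}{149} = \frac{3 \left(0 + 38\right)}{149} = \frac{3}{149} \cdot 38 = \frac{114}{149}$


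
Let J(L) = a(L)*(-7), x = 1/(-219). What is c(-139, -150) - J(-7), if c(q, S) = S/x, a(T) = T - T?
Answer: 32850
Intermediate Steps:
a(T) = 0
x = -1/219 ≈ -0.0045662
c(q, S) = -219*S (c(q, S) = S/(-1/219) = S*(-219) = -219*S)
J(L) = 0 (J(L) = 0*(-7) = 0)
c(-139, -150) - J(-7) = -219*(-150) - 1*0 = 32850 + 0 = 32850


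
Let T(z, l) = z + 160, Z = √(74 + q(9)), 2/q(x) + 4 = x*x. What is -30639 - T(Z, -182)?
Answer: -30799 - 10*√4389/77 ≈ -30808.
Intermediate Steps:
q(x) = 2/(-4 + x²) (q(x) = 2/(-4 + x*x) = 2/(-4 + x²))
Z = 10*√4389/77 (Z = √(74 + 2/(-4 + 9²)) = √(74 + 2/(-4 + 81)) = √(74 + 2/77) = √(5700/77) = 10*√4389/77 ≈ 8.6038)
T(z, l) = 160 + z
-30639 - T(Z, -182) = -30639 - (160 + 10*√4389/77) = -30639 + (-160 - 10*√4389/77) = -30799 - 10*√4389/77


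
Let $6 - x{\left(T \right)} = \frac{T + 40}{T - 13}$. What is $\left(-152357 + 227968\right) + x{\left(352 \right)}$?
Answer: $\frac{25633771}{339} \approx 75616.0$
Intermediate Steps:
$x{\left(T \right)} = 6 - \frac{40 + T}{-13 + T}$ ($x{\left(T \right)} = 6 - \frac{T + 40}{T - 13} = 6 - \frac{40 + T}{-13 + T}$)
$\left(-152357 + 227968\right) + x{\left(352 \right)} = \left(-152357 + 227968\right) + \frac{-118 + 5 \cdot 352}{-13 + 352} = 75611 + \frac{-118 + 1760}{339} = 75611 + \frac{1}{339} \cdot 1642 = 75611 + \frac{1642}{339} = \frac{25633771}{339}$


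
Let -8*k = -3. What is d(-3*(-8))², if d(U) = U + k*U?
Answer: 1089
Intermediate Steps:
k = 3/8 (k = -⅛*(-3) = 3/8 ≈ 0.37500)
d(U) = 11*U/8 (d(U) = U + 3*U/8 = 11*U/8)
d(-3*(-8))² = (11*(-3*(-8))/8)² = ((11/8)*24)² = 33² = 1089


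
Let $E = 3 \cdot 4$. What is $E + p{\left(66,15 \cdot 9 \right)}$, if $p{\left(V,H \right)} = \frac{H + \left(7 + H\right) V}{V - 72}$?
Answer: $- \frac{3145}{2} \approx -1572.5$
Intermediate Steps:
$p{\left(V,H \right)} = \frac{H + V \left(7 + H\right)}{-72 + V}$
$E = 12$
$E + p{\left(66,15 \cdot 9 \right)} = 12 + \frac{15 \cdot 9 + 7 \cdot 66 + 15 \cdot 9 \cdot 66}{-72 + 66} = 12 + \frac{135 + 462 + 135 \cdot 66}{-6} = 12 - \frac{135 + 462 + 8910}{6} = 12 - \frac{3169}{2} = - \frac{3145}{2}$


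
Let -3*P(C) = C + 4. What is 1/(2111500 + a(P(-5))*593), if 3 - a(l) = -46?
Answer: 1/2140557 ≈ 4.6717e-7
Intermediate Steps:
P(C) = -4/3 - C/3 (P(C) = -(C + 4)/3 = -(4 + C)/3 = -4/3 - C/3)
a(l) = 49 (a(l) = 3 - 1*(-46) = 3 + 46 = 49)
1/(2111500 + a(P(-5))*593) = 1/(2111500 + 49*593) = 1/(2111500 + 29057) = 1/2140557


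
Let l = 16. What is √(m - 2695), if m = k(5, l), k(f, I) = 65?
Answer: I*√2630 ≈ 51.284*I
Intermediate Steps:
m = 65
√(m - 2695) = √(65 - 2695) = √(-2630) = I*√2630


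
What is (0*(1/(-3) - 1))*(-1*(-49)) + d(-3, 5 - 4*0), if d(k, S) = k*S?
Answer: -15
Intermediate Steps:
d(k, S) = S*k
(0*(1/(-3) - 1))*(-1*(-49)) + d(-3, 5 - 4*0) = (0*(1/(-3) - 1))*(-1*(-49)) + (5 - 4*0)*(-3) = (0*(-⅓ - 1))*49 + (5 + 0)*(-3) = (0*(-4/3))*49 + 5*(-3) = 0*49 - 15 = 0 - 15 = -15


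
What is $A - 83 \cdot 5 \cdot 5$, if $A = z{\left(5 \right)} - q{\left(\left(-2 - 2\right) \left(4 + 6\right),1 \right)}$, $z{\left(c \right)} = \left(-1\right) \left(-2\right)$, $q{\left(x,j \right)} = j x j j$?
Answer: $-2033$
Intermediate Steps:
$q{\left(x,j \right)} = x j^{3}$ ($q{\left(x,j \right)} = x j^{2} j = x j^{3}$)
$z{\left(c \right)} = 2$
$A = 42$ ($A = 2 - \left(-2 - 2\right) \left(4 + 6\right) 1^{3} = 2 - \left(-4\right) 10 \cdot 1 = 2 - \left(-40\right) 1 = 2 - -40 = 2 + 40 = 42$)
$A - 83 \cdot 5 \cdot 5 = 42 - 83 \cdot 5 \cdot 5 = 42 - 2075 = -2033$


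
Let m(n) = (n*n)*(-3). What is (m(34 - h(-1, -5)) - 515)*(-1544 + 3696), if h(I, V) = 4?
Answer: -6918680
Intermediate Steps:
m(n) = -3*n² (m(n) = n²*(-3) = -3*n²)
(m(34 - h(-1, -5)) - 515)*(-1544 + 3696) = (-3*(34 - 1*4)² - 515)*(-1544 + 3696) = (-3*(34 - 4)² - 515)*2152 = (-3*30² - 515)*2152 = (-3*900 - 515)*2152 = (-2700 - 515)*2152 = -3215*2152 = -6918680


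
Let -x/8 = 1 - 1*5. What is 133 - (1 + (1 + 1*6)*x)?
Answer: -92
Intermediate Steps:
x = 32 (x = -8*(1 - 1*5) = -8*(1 - 5) = -8*(-4) = 32)
133 - (1 + (1 + 1*6)*x) = 133 - (1 + (1 + 1*6)*32) = 133 - (1 + (1 + 6)*32) = 133 - (1 + 7*32) = 133 - (1 + 224) = 133 - 1*225 = 133 - 225 = -92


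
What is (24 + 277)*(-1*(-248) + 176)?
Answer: 127624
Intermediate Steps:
(24 + 277)*(-1*(-248) + 176) = 301*(248 + 176) = 301*424 = 127624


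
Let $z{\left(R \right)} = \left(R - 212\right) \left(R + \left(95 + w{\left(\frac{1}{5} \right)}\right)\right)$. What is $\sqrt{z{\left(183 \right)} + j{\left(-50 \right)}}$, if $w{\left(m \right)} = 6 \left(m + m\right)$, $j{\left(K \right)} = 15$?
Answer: $\frac{i \sqrt{202915}}{5} \approx 90.092 i$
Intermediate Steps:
$w{\left(m \right)} = 12 m$ ($w{\left(m \right)} = 6 \cdot 2 m = 12 m$)
$z{\left(R \right)} = \left(-212 + R\right) \left(\frac{487}{5} + R\right)$ ($z{\left(R \right)} = \left(R - 212\right) \left(R + \left(95 + \frac{12}{5}\right)\right) = \left(-212 + R\right) \left(R + \left(95 + 12 \cdot \frac{1}{5}\right)\right) = \left(-212 + R\right) \left(R + \left(95 + \frac{12}{5}\right)\right) = \left(-212 + R\right) \left(R + \frac{487}{5}\right) = \left(-212 + R\right) \left(\frac{487}{5} + R\right)$)
$\sqrt{z{\left(183 \right)} + j{\left(-50 \right)}} = \sqrt{\left(- \frac{103244}{5} + 183^{2} - \frac{104859}{5}\right) + 15} = \sqrt{\left(- \frac{103244}{5} + 33489 - \frac{104859}{5}\right) + 15} = \sqrt{- \frac{40658}{5} + 15} = \sqrt{- \frac{40583}{5}} = \frac{i \sqrt{202915}}{5}$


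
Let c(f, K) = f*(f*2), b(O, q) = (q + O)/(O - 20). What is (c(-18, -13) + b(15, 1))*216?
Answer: 696384/5 ≈ 1.3928e+5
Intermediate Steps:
b(O, q) = (O + q)/(-20 + O)
c(f, K) = 2*f² (c(f, K) = f*(2*f) = 2*f²)
(c(-18, -13) + b(15, 1))*216 = (2*(-18)² + (15 + 1)/(-20 + 15))*216 = (2*324 + 16/(-5))*216 = (648 - ⅕*16)*216 = (648 - 16/5)*216 = (3224/5)*216 = 696384/5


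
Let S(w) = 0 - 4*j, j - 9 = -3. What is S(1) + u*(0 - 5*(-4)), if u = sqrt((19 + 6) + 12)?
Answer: -24 + 20*sqrt(37) ≈ 97.655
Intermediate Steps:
j = 6 (j = 9 - 3 = 6)
u = sqrt(37) (u = sqrt(25 + 12) = sqrt(37) ≈ 6.0828)
S(w) = -24 (S(w) = 0 - 4*6 = 0 - 24 = -24)
S(1) + u*(0 - 5*(-4)) = -24 + sqrt(37)*(0 - 5*(-4)) = -24 + sqrt(37)*(0 + 20) = -24 + sqrt(37)*20 = -24 + 20*sqrt(37)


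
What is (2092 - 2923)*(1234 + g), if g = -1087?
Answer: -122157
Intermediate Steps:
(2092 - 2923)*(1234 + g) = (2092 - 2923)*(1234 - 1087) = -831*147 = -122157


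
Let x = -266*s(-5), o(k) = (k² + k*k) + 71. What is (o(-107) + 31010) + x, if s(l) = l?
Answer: 55309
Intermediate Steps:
o(k) = 71 + 2*k² (o(k) = (k² + k²) + 71 = 2*k² + 71 = 71 + 2*k²)
x = 1330 (x = -266*(-5) = 1330)
(o(-107) + 31010) + x = ((71 + 2*(-107)²) + 31010) + 1330 = ((71 + 2*11449) + 31010) + 1330 = ((71 + 22898) + 31010) + 1330 = (22969 + 31010) + 1330 = 53979 + 1330 = 55309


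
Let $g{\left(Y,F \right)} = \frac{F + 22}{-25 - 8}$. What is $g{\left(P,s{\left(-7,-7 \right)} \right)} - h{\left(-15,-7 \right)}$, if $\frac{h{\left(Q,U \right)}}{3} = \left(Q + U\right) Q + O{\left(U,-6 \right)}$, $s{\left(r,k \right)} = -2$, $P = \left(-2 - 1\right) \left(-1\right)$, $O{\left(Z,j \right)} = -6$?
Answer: $- \frac{32096}{33} \approx -972.61$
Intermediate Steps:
$P = 3$ ($P = \left(-3\right) \left(-1\right) = 3$)
$h{\left(Q,U \right)} = -18 + 3 Q \left(Q + U\right)$ ($h{\left(Q,U \right)} = 3 \left(\left(Q + U\right) Q - 6\right) = 3 \left(Q \left(Q + U\right) - 6\right) = 3 \left(-6 + Q \left(Q + U\right)\right) = -18 + 3 Q \left(Q + U\right)$)
$g{\left(Y,F \right)} = - \frac{2}{3} - \frac{F}{33}$ ($g{\left(Y,F \right)} = \frac{22 + F}{-33} = \left(22 + F\right) \left(- \frac{1}{33}\right) = - \frac{2}{3} - \frac{F}{33}$)
$g{\left(P,s{\left(-7,-7 \right)} \right)} - h{\left(-15,-7 \right)} = \left(- \frac{2}{3} - - \frac{2}{33}\right) - \left(-18 + 3 \left(-15\right)^{2} + 3 \left(-15\right) \left(-7\right)\right) = \left(- \frac{2}{3} + \frac{2}{33}\right) - \left(-18 + 3 \cdot 225 + 315\right) = - \frac{20}{33} - \left(-18 + 675 + 315\right) = - \frac{20}{33} - 972 = - \frac{32096}{33}$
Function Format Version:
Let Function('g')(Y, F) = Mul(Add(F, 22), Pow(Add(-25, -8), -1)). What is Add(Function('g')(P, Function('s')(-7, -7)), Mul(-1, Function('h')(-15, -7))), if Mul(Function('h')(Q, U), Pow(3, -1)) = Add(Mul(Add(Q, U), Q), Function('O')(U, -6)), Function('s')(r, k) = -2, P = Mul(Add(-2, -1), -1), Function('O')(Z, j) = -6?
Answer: Rational(-32096, 33) ≈ -972.61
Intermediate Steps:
P = 3 (P = Mul(-3, -1) = 3)
Function('h')(Q, U) = Add(-18, Mul(3, Q, Add(Q, U))) (Function('h')(Q, U) = Mul(3, Add(Mul(Add(Q, U), Q), -6)) = Mul(3, Add(Mul(Q, Add(Q, U)), -6)) = Mul(3, Add(-6, Mul(Q, Add(Q, U)))) = Add(-18, Mul(3, Q, Add(Q, U))))
Function('g')(Y, F) = Add(Rational(-2, 3), Mul(Rational(-1, 33), F)) (Function('g')(Y, F) = Mul(Add(22, F), Pow(-33, -1)) = Mul(Add(22, F), Rational(-1, 33)) = Add(Rational(-2, 3), Mul(Rational(-1, 33), F)))
Add(Function('g')(P, Function('s')(-7, -7)), Mul(-1, Function('h')(-15, -7))) = Add(Add(Rational(-2, 3), Mul(Rational(-1, 33), -2)), Mul(-1, Add(-18, Mul(3, Pow(-15, 2)), Mul(3, -15, -7)))) = Add(Add(Rational(-2, 3), Rational(2, 33)), Mul(-1, Add(-18, Mul(3, 225), 315))) = Add(Rational(-20, 33), Mul(-1, Add(-18, 675, 315))) = Add(Rational(-20, 33), Mul(-1, 972)) = Add(Rational(-20, 33), -972) = Rational(-32096, 33)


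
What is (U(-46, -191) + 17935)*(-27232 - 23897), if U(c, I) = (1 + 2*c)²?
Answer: -1340397864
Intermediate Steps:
(U(-46, -191) + 17935)*(-27232 - 23897) = ((1 + 2*(-46))² + 17935)*(-27232 - 23897) = ((1 - 92)² + 17935)*(-51129) = ((-91)² + 17935)*(-51129) = (8281 + 17935)*(-51129) = 26216*(-51129) = -1340397864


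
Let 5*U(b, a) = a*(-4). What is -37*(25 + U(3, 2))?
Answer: -4329/5 ≈ -865.80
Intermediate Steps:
U(b, a) = -4*a/5 (U(b, a) = (a*(-4))/5 = (-4*a)/5 = -4*a/5)
-37*(25 + U(3, 2)) = -37*(25 - ⅘*2) = -37*(25 - 8/5) = -37*117/5 = -4329/5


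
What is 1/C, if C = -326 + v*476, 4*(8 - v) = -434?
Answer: 1/55128 ≈ 1.8140e-5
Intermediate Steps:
v = 233/2 (v = 8 - ¼*(-434) = 8 + 217/2 = 233/2 ≈ 116.50)
C = 55128 (C = -326 + (233/2)*476 = -326 + 55454 = 55128)
1/C = 1/55128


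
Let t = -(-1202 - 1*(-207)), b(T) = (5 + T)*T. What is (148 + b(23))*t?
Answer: 788040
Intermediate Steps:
b(T) = T*(5 + T)
t = 995 (t = -(-1202 + 207) = -1*(-995) = 995)
(148 + b(23))*t = (148 + 23*(5 + 23))*995 = (148 + 23*28)*995 = (148 + 644)*995 = 792*995 = 788040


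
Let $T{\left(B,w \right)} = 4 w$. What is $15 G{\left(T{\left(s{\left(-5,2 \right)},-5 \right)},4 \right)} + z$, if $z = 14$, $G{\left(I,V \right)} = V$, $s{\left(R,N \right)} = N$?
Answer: $74$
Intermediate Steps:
$15 G{\left(T{\left(s{\left(-5,2 \right)},-5 \right)},4 \right)} + z = 15 \cdot 4 + 14 = 60 + 14 = 74$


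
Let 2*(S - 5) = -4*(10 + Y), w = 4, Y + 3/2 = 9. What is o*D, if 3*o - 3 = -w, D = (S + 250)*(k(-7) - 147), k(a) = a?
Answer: 33880/3 ≈ 11293.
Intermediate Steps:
Y = 15/2 (Y = -3/2 + 9 = 15/2 ≈ 7.5000)
S = -30 (S = 5 + (-4*(10 + 15/2))/2 = 5 + (-4*35/2)/2 = 5 + (½)*(-70) = 5 - 35 = -30)
D = -33880 (D = (-30 + 250)*(-7 - 147) = 220*(-154) = -33880)
o = -⅓ (o = 1 + (-1*4)/3 = 1 + (⅓)*(-4) = 1 - 4/3 = -⅓ ≈ -0.33333)
o*D = -⅓*(-33880) = 33880/3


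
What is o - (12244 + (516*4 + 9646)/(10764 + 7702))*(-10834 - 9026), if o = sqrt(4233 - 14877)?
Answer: 2245266481020/9233 + 2*I*sqrt(2661) ≈ 2.4318e+8 + 103.17*I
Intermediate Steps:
o = 2*I*sqrt(2661) (o = sqrt(-10644) = 2*I*sqrt(2661) ≈ 103.17*I)
o - (12244 + (516*4 + 9646)/(10764 + 7702))*(-10834 - 9026) = 2*I*sqrt(2661) - (12244 + (516*4 + 9646)/(10764 + 7702))*(-10834 - 9026) = 2*I*sqrt(2661) - (12244 + (2064 + 9646)/18466)*(-19860) = 2*I*sqrt(2661) - (12244 + 11710*(1/18466))*(-19860) = 2*I*sqrt(2661) - (12244 + 5855/9233)*(-19860) = 2*I*sqrt(2661) - 113054707*(-19860)/9233 = 2*I*sqrt(2661) - 1*(-2245266481020/9233) = 2*I*sqrt(2661) + 2245266481020/9233 = 2245266481020/9233 + 2*I*sqrt(2661)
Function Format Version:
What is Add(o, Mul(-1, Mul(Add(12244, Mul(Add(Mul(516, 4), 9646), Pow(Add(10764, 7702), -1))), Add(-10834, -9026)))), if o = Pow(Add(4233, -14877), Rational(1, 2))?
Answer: Add(Rational(2245266481020, 9233), Mul(2, I, Pow(2661, Rational(1, 2)))) ≈ Add(2.4318e+8, Mul(103.17, I))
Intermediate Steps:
o = Mul(2, I, Pow(2661, Rational(1, 2))) (o = Pow(-10644, Rational(1, 2)) = Mul(2, I, Pow(2661, Rational(1, 2))) ≈ Mul(103.17, I))
Add(o, Mul(-1, Mul(Add(12244, Mul(Add(Mul(516, 4), 9646), Pow(Add(10764, 7702), -1))), Add(-10834, -9026)))) = Add(Mul(2, I, Pow(2661, Rational(1, 2))), Mul(-1, Mul(Add(12244, Mul(Add(Mul(516, 4), 9646), Pow(Add(10764, 7702), -1))), Add(-10834, -9026)))) = Add(Mul(2, I, Pow(2661, Rational(1, 2))), Mul(-1, Mul(Add(12244, Mul(Add(2064, 9646), Pow(18466, -1))), -19860))) = Add(Mul(2, I, Pow(2661, Rational(1, 2))), Mul(-1, Mul(Add(12244, Mul(11710, Rational(1, 18466))), -19860))) = Add(Mul(2, I, Pow(2661, Rational(1, 2))), Mul(-1, Mul(Add(12244, Rational(5855, 9233)), -19860))) = Add(Mul(2, I, Pow(2661, Rational(1, 2))), Mul(-1, Mul(Rational(113054707, 9233), -19860))) = Add(Mul(2, I, Pow(2661, Rational(1, 2))), Mul(-1, Rational(-2245266481020, 9233))) = Add(Mul(2, I, Pow(2661, Rational(1, 2))), Rational(2245266481020, 9233)) = Add(Rational(2245266481020, 9233), Mul(2, I, Pow(2661, Rational(1, 2))))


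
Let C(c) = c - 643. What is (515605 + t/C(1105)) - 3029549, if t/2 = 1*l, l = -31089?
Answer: -193584051/77 ≈ -2.5141e+6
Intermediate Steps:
C(c) = -643 + c
t = -62178 (t = 2*(1*(-31089)) = 2*(-31089) = -62178)
(515605 + t/C(1105)) - 3029549 = (515605 - 62178/(-643 + 1105)) - 3029549 = (515605 - 62178/462) - 3029549 = (515605 - 62178*1/462) - 3029549 = (515605 - 10363/77) - 3029549 = 39691222/77 - 3029549 = -193584051/77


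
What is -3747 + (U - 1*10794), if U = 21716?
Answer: 7175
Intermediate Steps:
-3747 + (U - 1*10794) = -3747 + (21716 - 1*10794) = -3747 + (21716 - 10794) = -3747 + 10922 = 7175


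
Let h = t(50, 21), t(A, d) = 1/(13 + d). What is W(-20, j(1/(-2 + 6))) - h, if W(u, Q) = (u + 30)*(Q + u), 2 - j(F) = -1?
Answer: -5781/34 ≈ -170.03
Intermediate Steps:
j(F) = 3 (j(F) = 2 - 1*(-1) = 2 + 1 = 3)
W(u, Q) = (30 + u)*(Q + u)
h = 1/34 (h = 1/(13 + 21) = 1/34 ≈ 0.029412)
W(-20, j(1/(-2 + 6))) - h = ((-20)² + 30*3 + 30*(-20) + 3*(-20)) - 1*1/34 = (400 + 90 - 600 - 60) - 1/34 = -170 - 1/34 = -5781/34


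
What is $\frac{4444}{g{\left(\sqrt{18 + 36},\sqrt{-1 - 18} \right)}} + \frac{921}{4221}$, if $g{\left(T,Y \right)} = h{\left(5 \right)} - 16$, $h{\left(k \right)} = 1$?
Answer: $- \frac{2082701}{7035} \approx -296.05$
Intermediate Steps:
$g{\left(T,Y \right)} = -15$ ($g{\left(T,Y \right)} = 1 - 16 = -15$)
$\frac{4444}{g{\left(\sqrt{18 + 36},\sqrt{-1 - 18} \right)}} + \frac{921}{4221} = \frac{4444}{-15} + \frac{921}{4221} = 4444 \left(- \frac{1}{15}\right) + 921 \cdot \frac{1}{4221} = - \frac{4444}{15} + \frac{307}{1407} = - \frac{2082701}{7035}$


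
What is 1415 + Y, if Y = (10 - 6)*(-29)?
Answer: 1299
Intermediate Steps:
Y = -116 (Y = 4*(-29) = -116)
1415 + Y = 1415 - 116 = 1299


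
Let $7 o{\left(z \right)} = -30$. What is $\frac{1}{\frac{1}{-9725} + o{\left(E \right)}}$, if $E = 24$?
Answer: $- \frac{68075}{291757} \approx -0.23333$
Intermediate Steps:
$o{\left(z \right)} = - \frac{30}{7}$ ($o{\left(z \right)} = \frac{1}{7} \left(-30\right) = - \frac{30}{7}$)
$\frac{1}{\frac{1}{-9725} + o{\left(E \right)}} = \frac{1}{\frac{1}{-9725} - \frac{30}{7}} = \frac{1}{- \frac{1}{9725} - \frac{30}{7}} = \frac{1}{- \frac{291757}{68075}} = - \frac{68075}{291757}$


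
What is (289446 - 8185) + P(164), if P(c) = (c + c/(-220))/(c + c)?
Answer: 123755059/440 ≈ 2.8126e+5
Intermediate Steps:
P(c) = 219/440 (P(c) = (c + c*(-1/220))/((2*c)) = (c - c/220)*(1/(2*c)) = (219*c/220)*(1/(2*c)) = 219/440)
(289446 - 8185) + P(164) = (289446 - 8185) + 219/440 = 281261 + 219/440 = 123755059/440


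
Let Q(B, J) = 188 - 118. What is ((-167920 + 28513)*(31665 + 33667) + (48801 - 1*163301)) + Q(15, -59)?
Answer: -9107852554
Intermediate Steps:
Q(B, J) = 70
((-167920 + 28513)*(31665 + 33667) + (48801 - 1*163301)) + Q(15, -59) = ((-167920 + 28513)*(31665 + 33667) + (48801 - 1*163301)) + 70 = (-139407*65332 + (48801 - 163301)) + 70 = (-9107738124 - 114500) + 70 = -9107852624 + 70 = -9107852554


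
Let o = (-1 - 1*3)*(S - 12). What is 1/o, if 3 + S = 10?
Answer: 1/20 ≈ 0.050000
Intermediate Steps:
S = 7 (S = -3 + 10 = 7)
o = 20 (o = (-1 - 1*3)*(7 - 12) = (-1 - 3)*(-5) = -4*(-5) = 20)
1/o = 1/20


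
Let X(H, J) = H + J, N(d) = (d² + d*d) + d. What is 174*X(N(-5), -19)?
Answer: 4524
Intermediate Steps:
N(d) = d + 2*d² (N(d) = (d² + d²) + d = 2*d² + d = d + 2*d²)
174*X(N(-5), -19) = 174*(-5*(1 + 2*(-5)) - 19) = 174*(-5*(1 - 10) - 19) = 174*(-5*(-9) - 19) = 174*(45 - 19) = 174*26 = 4524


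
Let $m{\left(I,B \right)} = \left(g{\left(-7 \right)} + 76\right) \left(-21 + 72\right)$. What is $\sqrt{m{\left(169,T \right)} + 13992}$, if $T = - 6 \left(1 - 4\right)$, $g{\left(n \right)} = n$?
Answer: $\sqrt{17511} \approx 132.33$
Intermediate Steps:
$T = 18$ ($T = \left(-6\right) \left(-3\right) = 18$)
$m{\left(I,B \right)} = 3519$ ($m{\left(I,B \right)} = \left(-7 + 76\right) \left(-21 + 72\right) = 69 \cdot 51 = 3519$)
$\sqrt{m{\left(169,T \right)} + 13992} = \sqrt{3519 + 13992} = \sqrt{17511}$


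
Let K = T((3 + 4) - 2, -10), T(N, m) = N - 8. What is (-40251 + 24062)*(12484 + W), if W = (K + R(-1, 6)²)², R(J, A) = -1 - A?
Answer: -236359400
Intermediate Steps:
T(N, m) = -8 + N
K = -3 (K = -8 + ((3 + 4) - 2) = -8 + (7 - 2) = -8 + 5 = -3)
W = 2116 (W = (-3 + (-1 - 1*6)²)² = (-3 + (-1 - 6)²)² = (-3 + (-7)²)² = (-3 + 49)² = 46² = 2116)
(-40251 + 24062)*(12484 + W) = (-40251 + 24062)*(12484 + 2116) = -16189*14600 = -236359400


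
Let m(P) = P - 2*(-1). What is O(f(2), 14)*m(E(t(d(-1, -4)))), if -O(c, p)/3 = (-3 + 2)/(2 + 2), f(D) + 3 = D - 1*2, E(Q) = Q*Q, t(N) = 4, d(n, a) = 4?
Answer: 27/2 ≈ 13.500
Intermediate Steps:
E(Q) = Q²
f(D) = -5 + D (f(D) = -3 + (D - 1*2) = -3 + (D - 2) = -3 + (-2 + D) = -5 + D)
m(P) = 2 + P (m(P) = P + 2 = 2 + P)
O(c, p) = ¾ (O(c, p) = -3*(-3 + 2)/(2 + 2) = -(-3)/4 = -3*(-¼) = ¾)
O(f(2), 14)*m(E(t(d(-1, -4)))) = 3*(2 + 4²)/4 = 3*(2 + 16)/4 = (¾)*18 = 27/2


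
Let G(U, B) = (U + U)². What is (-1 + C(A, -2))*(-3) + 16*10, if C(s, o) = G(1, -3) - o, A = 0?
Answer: 145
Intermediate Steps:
G(U, B) = 4*U² (G(U, B) = (2*U)² = 4*U²)
C(s, o) = 4 - o (C(s, o) = 4*1² - o = 4*1 - o = 4 - o)
(-1 + C(A, -2))*(-3) + 16*10 = (-1 + (4 - 1*(-2)))*(-3) + 16*10 = (-1 + (4 + 2))*(-3) + 160 = (-1 + 6)*(-3) + 160 = 5*(-3) + 160 = -15 + 160 = 145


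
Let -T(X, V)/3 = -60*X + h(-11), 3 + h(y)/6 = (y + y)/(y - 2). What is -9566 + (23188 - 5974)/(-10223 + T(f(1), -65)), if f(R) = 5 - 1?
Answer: -1179070660/123233 ≈ -9567.8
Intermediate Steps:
f(R) = 4
h(y) = -18 + 12*y/(-2 + y) (h(y) = -18 + 6*((y + y)/(y - 2)) = -18 + 6*((2*y)/(-2 + y)) = -18 + 6*(2*y/(-2 + y)) = -18 + 12*y/(-2 + y))
T(X, V) = 306/13 + 180*X (T(X, V) = -3*(-60*X + 6*(6 - 1*(-11))/(-2 - 11)) = -3*(-60*X + 6*(6 + 11)/(-13)) = -3*(-60*X + 6*(-1/13)*17) = -3*(-60*X - 102/13) = -3*(-102/13 - 60*X) = 306/13 + 180*X)
-9566 + (23188 - 5974)/(-10223 + T(f(1), -65)) = -9566 + (23188 - 5974)/(-10223 + (306/13 + 180*4)) = -9566 + 17214/(-10223 + (306/13 + 720)) = -9566 + 17214/(-10223 + 9666/13) = -9566 + 17214/(-123233/13) = -9566 + 17214*(-13/123233) = -9566 - 223782/123233 = -1179070660/123233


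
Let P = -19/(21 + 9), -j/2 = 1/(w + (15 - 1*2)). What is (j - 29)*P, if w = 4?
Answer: 627/34 ≈ 18.441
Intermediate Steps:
j = -2/17 (j = -2/(4 + (15 - 1*2)) = -2/(4 + (15 - 2)) = -2/(4 + 13) = -2/17 ≈ -0.11765)
P = -19/30 ≈ -0.63333
(j - 29)*P = (-2/17 - 29)*(-19/30) = -495/17*(-19/30) = 627/34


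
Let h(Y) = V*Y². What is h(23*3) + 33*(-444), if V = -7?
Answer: -47979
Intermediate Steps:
h(Y) = -7*Y²
h(23*3) + 33*(-444) = -7*(23*3)² + 33*(-444) = -7*69² - 14652 = -7*4761 - 14652 = -33327 - 14652 = -47979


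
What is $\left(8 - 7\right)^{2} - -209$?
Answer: $210$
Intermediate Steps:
$\left(8 - 7\right)^{2} - -209 = 1^{2} + 209 = 1 + 209 = 210$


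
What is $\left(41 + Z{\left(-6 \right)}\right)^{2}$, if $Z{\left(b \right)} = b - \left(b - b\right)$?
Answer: $1225$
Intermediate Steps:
$Z{\left(b \right)} = b$ ($Z{\left(b \right)} = b - 0 = b + 0 = b$)
$\left(41 + Z{\left(-6 \right)}\right)^{2} = \left(41 - 6\right)^{2} = 35^{2} = 1225$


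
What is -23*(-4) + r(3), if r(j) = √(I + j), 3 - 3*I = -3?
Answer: 92 + √5 ≈ 94.236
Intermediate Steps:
I = 2 (I = 1 - ⅓*(-3) = 1 + 1 = 2)
r(j) = √(2 + j)
-23*(-4) + r(3) = -23*(-4) + √(2 + 3) = 92 + √5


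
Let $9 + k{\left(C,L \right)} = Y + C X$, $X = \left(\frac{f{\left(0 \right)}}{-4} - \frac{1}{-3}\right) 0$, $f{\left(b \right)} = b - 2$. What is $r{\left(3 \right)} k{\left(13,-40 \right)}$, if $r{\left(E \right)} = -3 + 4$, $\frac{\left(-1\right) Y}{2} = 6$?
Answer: $-21$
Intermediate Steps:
$Y = -12$ ($Y = \left(-2\right) 6 = -12$)
$f{\left(b \right)} = -2 + b$ ($f{\left(b \right)} = b - 2 = -2 + b$)
$X = 0$ ($X = \left(\frac{-2 + 0}{-4} - \frac{1}{-3}\right) 0 = \left(\left(-2\right) \left(- \frac{1}{4}\right) - - \frac{1}{3}\right) 0 = \left(\frac{1}{2} + \frac{1}{3}\right) 0 = \frac{5}{6} \cdot 0 = 0$)
$k{\left(C,L \right)} = -21$ ($k{\left(C,L \right)} = -9 + \left(-12 + C 0\right) = -9 + \left(-12 + 0\right) = -9 - 12 = -21$)
$r{\left(E \right)} = 1$
$r{\left(3 \right)} k{\left(13,-40 \right)} = 1 \left(-21\right) = -21$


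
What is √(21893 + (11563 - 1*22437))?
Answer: √11019 ≈ 104.97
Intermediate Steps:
√(21893 + (11563 - 1*22437)) = √(21893 + (11563 - 22437)) = √(21893 - 10874) = √11019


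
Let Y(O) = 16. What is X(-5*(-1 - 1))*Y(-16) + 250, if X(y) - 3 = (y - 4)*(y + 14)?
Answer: 2602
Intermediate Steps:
X(y) = 3 + (-4 + y)*(14 + y) (X(y) = 3 + (y - 4)*(y + 14) = 3 + (-4 + y)*(14 + y))
X(-5*(-1 - 1))*Y(-16) + 250 = (-53 + (-5*(-1 - 1))² + 10*(-5*(-1 - 1)))*16 + 250 = (-53 + (-5*(-2))² + 10*(-5*(-2)))*16 + 250 = (-53 + 10² + 10*10)*16 + 250 = (-53 + 100 + 100)*16 + 250 = 147*16 + 250 = 2352 + 250 = 2602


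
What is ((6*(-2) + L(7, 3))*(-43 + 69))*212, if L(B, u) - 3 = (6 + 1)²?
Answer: 220480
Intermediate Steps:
L(B, u) = 52 (L(B, u) = 3 + (6 + 1)² = 3 + 7² = 3 + 49 = 52)
((6*(-2) + L(7, 3))*(-43 + 69))*212 = ((6*(-2) + 52)*(-43 + 69))*212 = ((-12 + 52)*26)*212 = (40*26)*212 = 1040*212 = 220480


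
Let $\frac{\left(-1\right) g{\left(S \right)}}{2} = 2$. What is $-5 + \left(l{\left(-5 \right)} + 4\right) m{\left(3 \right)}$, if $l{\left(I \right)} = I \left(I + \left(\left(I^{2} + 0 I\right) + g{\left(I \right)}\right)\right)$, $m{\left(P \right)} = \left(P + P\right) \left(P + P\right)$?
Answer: $-2741$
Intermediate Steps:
$g{\left(S \right)} = -4$ ($g{\left(S \right)} = \left(-2\right) 2 = -4$)
$m{\left(P \right)} = 4 P^{2}$ ($m{\left(P \right)} = 2 P 2 P = 4 P^{2}$)
$l{\left(I \right)} = I \left(-4 + I + I^{2}\right)$ ($l{\left(I \right)} = I \left(I + \left(\left(I^{2} + 0 I\right) - 4\right)\right) = I \left(I + \left(\left(I^{2} + 0\right) - 4\right)\right) = I \left(I + \left(I^{2} - 4\right)\right) = I \left(I + \left(-4 + I^{2}\right)\right) = I \left(-4 + I + I^{2}\right)$)
$-5 + \left(l{\left(-5 \right)} + 4\right) m{\left(3 \right)} = -5 + \left(- 5 \left(-4 - 5 + \left(-5\right)^{2}\right) + 4\right) 4 \cdot 3^{2} = -5 + \left(- 5 \left(-4 - 5 + 25\right) + 4\right) 4 \cdot 9 = -5 + \left(\left(-5\right) 16 + 4\right) 36 = -5 + \left(-80 + 4\right) 36 = -5 - 2736 = -2741$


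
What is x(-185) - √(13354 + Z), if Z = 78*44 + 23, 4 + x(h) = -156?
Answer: -160 - √16809 ≈ -289.65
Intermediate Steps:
x(h) = -160 (x(h) = -4 - 156 = -160)
Z = 3455 (Z = 3432 + 23 = 3455)
x(-185) - √(13354 + Z) = -160 - √(13354 + 3455) = -160 - √16809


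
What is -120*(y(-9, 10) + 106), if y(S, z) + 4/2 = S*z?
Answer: -1680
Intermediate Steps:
y(S, z) = -2 + S*z
-120*(y(-9, 10) + 106) = -120*((-2 - 9*10) + 106) = -120*((-2 - 90) + 106) = -120*(-92 + 106) = -120*14 = -1680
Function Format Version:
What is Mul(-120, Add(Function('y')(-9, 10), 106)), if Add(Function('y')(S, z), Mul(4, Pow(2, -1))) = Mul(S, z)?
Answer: -1680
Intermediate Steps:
Function('y')(S, z) = Add(-2, Mul(S, z))
Mul(-120, Add(Function('y')(-9, 10), 106)) = Mul(-120, Add(Add(-2, Mul(-9, 10)), 106)) = Mul(-120, Add(Add(-2, -90), 106)) = Mul(-120, Add(-92, 106)) = Mul(-120, 14) = -1680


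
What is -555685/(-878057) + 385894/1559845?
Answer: 14525534901/16501600255 ≈ 0.88025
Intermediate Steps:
-555685/(-878057) + 385894/1559845 = -555685*(-1/878057) + 385894*(1/1559845) = 6695/10579 + 385894/1559845 = 14525534901/16501600255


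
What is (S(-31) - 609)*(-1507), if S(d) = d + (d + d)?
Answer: 1057914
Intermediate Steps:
S(d) = 3*d (S(d) = d + 2*d = 3*d)
(S(-31) - 609)*(-1507) = (3*(-31) - 609)*(-1507) = (-93 - 609)*(-1507) = -702*(-1507) = 1057914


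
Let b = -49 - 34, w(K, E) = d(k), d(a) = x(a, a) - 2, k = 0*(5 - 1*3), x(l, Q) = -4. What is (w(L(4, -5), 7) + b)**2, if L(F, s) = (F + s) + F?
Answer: 7921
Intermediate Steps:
L(F, s) = s + 2*F
k = 0 (k = 0*(5 - 3) = 0*2 = 0)
d(a) = -6 (d(a) = -4 - 2 = -6)
w(K, E) = -6
b = -83
(w(L(4, -5), 7) + b)**2 = (-6 - 83)**2 = (-89)**2 = 7921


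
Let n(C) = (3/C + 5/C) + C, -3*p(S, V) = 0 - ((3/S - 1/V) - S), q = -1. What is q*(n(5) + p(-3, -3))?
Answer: -332/45 ≈ -7.3778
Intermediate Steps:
p(S, V) = 1/S - S/3 - 1/(3*V) (p(S, V) = -(0 - ((3/S - 1/V) - S))/3 = -(0 - ((-1/V + 3/S) - S))/3 = -(0 - (-S - 1/V + 3/S))/3 = -(0 + (S + 1/V - 3/S))/3 = -(S + 1/V - 3/S)/3 = 1/S - S/3 - 1/(3*V))
n(C) = C + 8/C (n(C) = 8/C + C = C + 8/C)
q*(n(5) + p(-3, -3)) = -((5 + 8/5) + (1/(-3) - ⅓*(-3) - ⅓/(-3))) = -((5 + 8*(⅕)) + (-⅓ + 1 - ⅓*(-⅓))) = -((5 + 8/5) + (-⅓ + 1 + ⅑)) = -(33/5 + 7/9) = -1*332/45 = -332/45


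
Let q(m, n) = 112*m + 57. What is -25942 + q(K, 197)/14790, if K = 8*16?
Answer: -383667787/14790 ≈ -25941.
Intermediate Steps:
K = 128
q(m, n) = 57 + 112*m
-25942 + q(K, 197)/14790 = -25942 + (57 + 112*128)/14790 = -25942 + (57 + 14336)*(1/14790) = -25942 + 14393*(1/14790) = -25942 + 14393/14790 = -383667787/14790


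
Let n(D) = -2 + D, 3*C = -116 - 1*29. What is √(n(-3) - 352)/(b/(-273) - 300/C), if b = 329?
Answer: 1131*I*√357/5657 ≈ 3.7776*I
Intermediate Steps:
C = -145/3 (C = (-116 - 1*29)/3 = (-116 - 29)/3 = (⅓)*(-145) = -145/3 ≈ -48.333)
√(n(-3) - 352)/(b/(-273) - 300/C) = √((-2 - 3) - 352)/(329/(-273) - 300/(-145/3)) = √(-5 - 352)/(329*(-1/273) - 300*(-3/145)) = √(-357)/(-47/39 + 180/29) = (I*√357)/(5657/1131) = (I*√357)*(1131/5657) = 1131*I*√357/5657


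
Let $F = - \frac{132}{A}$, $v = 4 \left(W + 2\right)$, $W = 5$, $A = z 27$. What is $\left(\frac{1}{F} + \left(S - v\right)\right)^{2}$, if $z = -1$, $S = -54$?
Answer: $\frac{12952801}{1936} \approx 6690.5$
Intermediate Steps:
$A = -27$ ($A = \left(-1\right) 27 = -27$)
$v = 28$ ($v = 4 \left(5 + 2\right) = 4 \cdot 7 = 28$)
$F = \frac{44}{9}$ ($F = - \frac{132}{-27} = \left(-132\right) \left(- \frac{1}{27}\right) = \frac{44}{9} \approx 4.8889$)
$\left(\frac{1}{F} + \left(S - v\right)\right)^{2} = \left(\frac{1}{\frac{44}{9}} - 82\right)^{2} = \left(\frac{9}{44} - 82\right)^{2} = \left(- \frac{3599}{44}\right)^{2} = \frac{12952801}{1936}$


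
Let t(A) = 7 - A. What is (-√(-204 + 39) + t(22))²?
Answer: (15 + I*√165)² ≈ 60.0 + 385.36*I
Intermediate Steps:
(-√(-204 + 39) + t(22))² = (-√(-204 + 39) + (7 - 1*22))² = (-√(-165) + (7 - 22))² = (-I*√165 - 15)² = (-15 - I*√165)²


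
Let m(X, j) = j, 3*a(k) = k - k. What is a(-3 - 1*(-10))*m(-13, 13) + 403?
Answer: 403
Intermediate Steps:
a(k) = 0 (a(k) = (k - k)/3 = (⅓)*0 = 0)
a(-3 - 1*(-10))*m(-13, 13) + 403 = 0*13 + 403 = 0 + 403 = 403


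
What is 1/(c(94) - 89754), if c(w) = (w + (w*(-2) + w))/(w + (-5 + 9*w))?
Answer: -1/89754 ≈ -1.1142e-5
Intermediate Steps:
c(w) = 0 (c(w) = (w + (-2*w + w))/(-5 + 10*w) = (w - w)/(-5 + 10*w) = 0/(-5 + 10*w) = 0)
1/(c(94) - 89754) = 1/(0 - 89754) = 1/(-89754) = -1/89754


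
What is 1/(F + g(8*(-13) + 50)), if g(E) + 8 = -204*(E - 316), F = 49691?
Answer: 1/125163 ≈ 7.9896e-6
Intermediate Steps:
g(E) = 64456 - 204*E (g(E) = -8 - 204*(E - 316) = -8 - 204*(-316 + E) = -8 + (64464 - 204*E) = 64456 - 204*E)
1/(F + g(8*(-13) + 50)) = 1/(49691 + (64456 - 204*(8*(-13) + 50))) = 1/(49691 + (64456 - 204*(-104 + 50))) = 1/(49691 + (64456 - 204*(-54))) = 1/(49691 + (64456 + 11016)) = 1/(49691 + 75472) = 1/125163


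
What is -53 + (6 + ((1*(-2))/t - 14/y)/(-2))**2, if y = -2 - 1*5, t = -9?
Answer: -2357/81 ≈ -29.099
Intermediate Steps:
y = -7 (y = -2 - 5 = -7)
-53 + (6 + ((1*(-2))/t - 14/y)/(-2))**2 = -53 + (6 + ((1*(-2))/(-9) - 14/(-7))/(-2))**2 = -53 + (6 + (-2*(-1/9) - 14*(-1/7))*(-1/2))**2 = -53 + (6 + (2/9 + 2)*(-1/2))**2 = -53 + (6 + (20/9)*(-1/2))**2 = -53 + (6 - 10/9)**2 = -53 + (44/9)**2 = -53 + 1936/81 = -2357/81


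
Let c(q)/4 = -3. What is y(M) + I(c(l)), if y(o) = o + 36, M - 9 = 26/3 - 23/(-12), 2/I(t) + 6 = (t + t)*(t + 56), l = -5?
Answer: 118055/2124 ≈ 55.581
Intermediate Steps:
c(q) = -12 (c(q) = 4*(-3) = -12)
I(t) = 2/(-6 + 2*t*(56 + t)) (I(t) = 2/(-6 + (t + t)*(t + 56)) = 2/(-6 + (2*t)*(56 + t)) = 2/(-6 + 2*t*(56 + t)))
M = 235/12 (M = 9 + (26/3 - 23/(-12)) = 9 + (26*(⅓) - 23*(-1/12)) = 9 + (26/3 + 23/12) = 9 + 127/12 = 235/12 ≈ 19.583)
y(o) = 36 + o
y(M) + I(c(l)) = (36 + 235/12) + 1/(-3 + (-12)² + 56*(-12)) = 667/12 + 1/(-3 + 144 - 672) = 667/12 + 1/(-531) = 667/12 - 1/531 = 118055/2124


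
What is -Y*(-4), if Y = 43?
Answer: 172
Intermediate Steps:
-Y*(-4) = -1*43*(-4) = -43*(-4) = 172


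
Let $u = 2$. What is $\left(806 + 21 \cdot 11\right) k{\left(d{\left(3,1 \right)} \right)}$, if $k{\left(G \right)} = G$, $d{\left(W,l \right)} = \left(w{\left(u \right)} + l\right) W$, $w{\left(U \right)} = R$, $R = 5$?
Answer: $18666$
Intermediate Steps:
$w{\left(U \right)} = 5$
$d{\left(W,l \right)} = W \left(5 + l\right)$ ($d{\left(W,l \right)} = \left(5 + l\right) W = W \left(5 + l\right)$)
$\left(806 + 21 \cdot 11\right) k{\left(d{\left(3,1 \right)} \right)} = \left(806 + 21 \cdot 11\right) 3 \left(5 + 1\right) = \left(806 + 231\right) 3 \cdot 6 = 1037 \cdot 18 = 18666$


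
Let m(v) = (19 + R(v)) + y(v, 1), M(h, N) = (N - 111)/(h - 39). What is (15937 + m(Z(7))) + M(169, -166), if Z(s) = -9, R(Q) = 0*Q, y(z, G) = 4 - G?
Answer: 2074393/130 ≈ 15957.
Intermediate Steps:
R(Q) = 0
M(h, N) = (-111 + N)/(-39 + h)
m(v) = 22 (m(v) = (19 + 0) + (4 - 1*1) = 19 + (4 - 1) = 19 + 3 = 22)
(15937 + m(Z(7))) + M(169, -166) = (15937 + 22) + (-111 - 166)/(-39 + 169) = 15959 - 277/130 = 2074393/130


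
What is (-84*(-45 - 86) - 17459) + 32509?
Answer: 26054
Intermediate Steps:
(-84*(-45 - 86) - 17459) + 32509 = (-84*(-131) - 17459) + 32509 = (11004 - 17459) + 32509 = -6455 + 32509 = 26054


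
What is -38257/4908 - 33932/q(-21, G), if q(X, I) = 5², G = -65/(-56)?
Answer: -167494681/122700 ≈ -1365.1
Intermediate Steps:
G = 65/56 (G = -65*(-1/56) = 65/56 ≈ 1.1607)
q(X, I) = 25
-38257/4908 - 33932/q(-21, G) = -38257/4908 - 33932/25 = -167494681/122700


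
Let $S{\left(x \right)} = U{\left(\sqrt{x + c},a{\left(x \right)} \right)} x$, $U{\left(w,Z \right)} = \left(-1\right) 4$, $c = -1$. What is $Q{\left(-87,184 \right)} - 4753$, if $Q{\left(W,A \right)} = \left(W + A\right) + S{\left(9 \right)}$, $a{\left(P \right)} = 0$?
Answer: $-4692$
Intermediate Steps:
$U{\left(w,Z \right)} = -4$
$S{\left(x \right)} = - 4 x$
$Q{\left(W,A \right)} = -36 + A + W$ ($Q{\left(W,A \right)} = \left(W + A\right) - 36 = \left(A + W\right) - 36 = -36 + A + W$)
$Q{\left(-87,184 \right)} - 4753 = \left(-36 + 184 - 87\right) - 4753 = 61 - 4753 = -4692$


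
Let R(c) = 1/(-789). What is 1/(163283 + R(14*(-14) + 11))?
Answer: 789/128830286 ≈ 6.1243e-6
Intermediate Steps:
R(c) = -1/789
1/(163283 + R(14*(-14) + 11)) = 1/(163283 - 1/789) = 1/(128830286/789) = 789/128830286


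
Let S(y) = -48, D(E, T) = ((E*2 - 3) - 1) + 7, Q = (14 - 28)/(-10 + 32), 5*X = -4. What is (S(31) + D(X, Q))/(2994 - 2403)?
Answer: -233/2955 ≈ -0.078849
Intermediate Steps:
X = -4/5 (X = (1/5)*(-4) = -4/5 ≈ -0.80000)
Q = -7/11 (Q = -14/22 = -14*1/22 = -7/11 ≈ -0.63636)
D(E, T) = 3 + 2*E (D(E, T) = ((2*E - 3) - 1) + 7 = ((-3 + 2*E) - 1) + 7 = (-4 + 2*E) + 7 = 3 + 2*E)
(S(31) + D(X, Q))/(2994 - 2403) = (-48 + (3 + 2*(-4/5)))/(2994 - 2403) = (-48 + (3 - 8/5))/591 = (-48 + 7/5)*(1/591) = -233/5*1/591 = -233/2955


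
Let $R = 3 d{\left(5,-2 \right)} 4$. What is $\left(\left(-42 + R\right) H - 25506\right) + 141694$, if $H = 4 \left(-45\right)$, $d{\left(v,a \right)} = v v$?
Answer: $69748$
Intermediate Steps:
$d{\left(v,a \right)} = v^{2}$
$H = -180$
$R = 300$ ($R = 3 \cdot 5^{2} \cdot 4 = 3 \cdot 25 \cdot 4 = 75 \cdot 4 = 300$)
$\left(\left(-42 + R\right) H - 25506\right) + 141694 = \left(\left(-42 + 300\right) \left(-180\right) - 25506\right) + 141694 = \left(258 \left(-180\right) - 25506\right) + 141694 = \left(-46440 - 25506\right) + 141694 = -71946 + 141694 = 69748$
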